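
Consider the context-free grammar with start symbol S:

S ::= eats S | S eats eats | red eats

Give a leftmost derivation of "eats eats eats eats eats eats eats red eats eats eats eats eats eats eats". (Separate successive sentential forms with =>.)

S => S eats eats   [S ::= S eats eats]
S eats eats => S eats eats eats eats   [S ::= S eats eats]
S eats eats eats eats => eats S eats eats eats eats   [S ::= eats S]
eats S eats eats eats eats => eats eats S eats eats eats eats   [S ::= eats S]
eats eats S eats eats eats eats => eats eats S eats eats eats eats eats eats   [S ::= S eats eats]
eats eats S eats eats eats eats eats eats => eats eats eats S eats eats eats eats eats eats   [S ::= eats S]
eats eats eats S eats eats eats eats eats eats => eats eats eats eats S eats eats eats eats eats eats   [S ::= eats S]
eats eats eats eats S eats eats eats eats eats eats => eats eats eats eats eats S eats eats eats eats eats eats   [S ::= eats S]
eats eats eats eats eats S eats eats eats eats eats eats => eats eats eats eats eats eats S eats eats eats eats eats eats   [S ::= eats S]
eats eats eats eats eats eats S eats eats eats eats eats eats => eats eats eats eats eats eats eats S eats eats eats eats eats eats   [S ::= eats S]
eats eats eats eats eats eats eats S eats eats eats eats eats eats => eats eats eats eats eats eats eats red eats eats eats eats eats eats eats   [S ::= red eats]

S => S eats eats => S eats eats eats eats => eats S eats eats eats eats => eats eats S eats eats eats eats => eats eats S eats eats eats eats eats eats => eats eats eats S eats eats eats eats eats eats => eats eats eats eats S eats eats eats eats eats eats => eats eats eats eats eats S eats eats eats eats eats eats => eats eats eats eats eats eats S eats eats eats eats eats eats => eats eats eats eats eats eats eats S eats eats eats eats eats eats => eats eats eats eats eats eats eats red eats eats eats eats eats eats eats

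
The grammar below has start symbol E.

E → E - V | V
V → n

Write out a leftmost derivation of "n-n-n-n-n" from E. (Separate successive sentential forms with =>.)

E=>E-V=>E-V-V=>E-V-V-V=>E-V-V-V-V=>V-V-V-V-V=>n-V-V-V-V=>n-n-V-V-V=>n-n-n-V-V=>n-n-n-n-V=>n-n-n-n-n

E => E-V   [E → E - V]
E-V => E-V-V   [E → E - V]
E-V-V => E-V-V-V   [E → E - V]
E-V-V-V => E-V-V-V-V   [E → E - V]
E-V-V-V-V => V-V-V-V-V   [E → V]
V-V-V-V-V => n-V-V-V-V   [V → n]
n-V-V-V-V => n-n-V-V-V   [V → n]
n-n-V-V-V => n-n-n-V-V   [V → n]
n-n-n-V-V => n-n-n-n-V   [V → n]
n-n-n-n-V => n-n-n-n-n   [V → n]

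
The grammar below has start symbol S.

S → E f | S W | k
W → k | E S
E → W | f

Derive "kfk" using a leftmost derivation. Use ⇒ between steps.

S ⇒ SW   [S → S W]
SW ⇒ EfW   [S → E f]
EfW ⇒ WfW   [E → W]
WfW ⇒ kfW   [W → k]
kfW ⇒ kfk   [W → k]

S ⇒ SW ⇒ EfW ⇒ WfW ⇒ kfW ⇒ kfk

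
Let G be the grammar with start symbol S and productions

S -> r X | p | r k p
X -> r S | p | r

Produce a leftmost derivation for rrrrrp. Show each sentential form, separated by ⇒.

S ⇒ rX   [S -> r X]
rX ⇒ rrS   [X -> r S]
rrS ⇒ rrrX   [S -> r X]
rrrX ⇒ rrrrS   [X -> r S]
rrrrS ⇒ rrrrrX   [S -> r X]
rrrrrX ⇒ rrrrrp   [X -> p]

S⇒rX⇒rrS⇒rrrX⇒rrrrS⇒rrrrrX⇒rrrrrp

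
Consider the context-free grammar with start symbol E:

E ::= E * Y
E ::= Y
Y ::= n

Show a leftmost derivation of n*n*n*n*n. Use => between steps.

E=>E*Y=>E*Y*Y=>E*Y*Y*Y=>E*Y*Y*Y*Y=>Y*Y*Y*Y*Y=>n*Y*Y*Y*Y=>n*n*Y*Y*Y=>n*n*n*Y*Y=>n*n*n*n*Y=>n*n*n*n*n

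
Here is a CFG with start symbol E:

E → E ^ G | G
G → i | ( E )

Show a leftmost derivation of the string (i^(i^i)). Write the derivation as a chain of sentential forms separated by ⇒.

E ⇒ G   [E → G]
G ⇒ (E)   [G → ( E )]
(E) ⇒ (E^G)   [E → E ^ G]
(E^G) ⇒ (G^G)   [E → G]
(G^G) ⇒ (i^G)   [G → i]
(i^G) ⇒ (i^(E))   [G → ( E )]
(i^(E)) ⇒ (i^(E^G))   [E → E ^ G]
(i^(E^G)) ⇒ (i^(G^G))   [E → G]
(i^(G^G)) ⇒ (i^(i^G))   [G → i]
(i^(i^G)) ⇒ (i^(i^i))   [G → i]

E⇒G⇒(E)⇒(E^G)⇒(G^G)⇒(i^G)⇒(i^(E))⇒(i^(E^G))⇒(i^(G^G))⇒(i^(i^G))⇒(i^(i^i))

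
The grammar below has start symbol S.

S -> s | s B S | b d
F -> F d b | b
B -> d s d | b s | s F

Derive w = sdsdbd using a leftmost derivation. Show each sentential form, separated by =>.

S=>sBS=>sdsdS=>sdsdbd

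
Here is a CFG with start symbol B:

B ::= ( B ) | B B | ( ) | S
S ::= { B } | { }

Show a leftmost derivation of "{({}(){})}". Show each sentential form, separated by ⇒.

B ⇒ S   [B ::= S]
S ⇒ {B}   [S ::= { B }]
{B} ⇒ {(B)}   [B ::= ( B )]
{(B)} ⇒ {(BB)}   [B ::= B B]
{(BB)} ⇒ {(SB)}   [B ::= S]
{(SB)} ⇒ {({}B)}   [S ::= { }]
{({}B)} ⇒ {({}BB)}   [B ::= B B]
{({}BB)} ⇒ {({}()B)}   [B ::= ( )]
{({}()B)} ⇒ {({}()S)}   [B ::= S]
{({}()S)} ⇒ {({}(){})}   [S ::= { }]

B ⇒ S ⇒ {B} ⇒ {(B)} ⇒ {(BB)} ⇒ {(SB)} ⇒ {({}B)} ⇒ {({}BB)} ⇒ {({}()B)} ⇒ {({}()S)} ⇒ {({}(){})}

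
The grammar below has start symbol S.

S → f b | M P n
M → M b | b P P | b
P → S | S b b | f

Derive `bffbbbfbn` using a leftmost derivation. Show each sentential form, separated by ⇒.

S ⇒ MPn   [S → M P n]
MPn ⇒ MbPn   [M → M b]
MbPn ⇒ MbbPn   [M → M b]
MbbPn ⇒ bPPbbPn   [M → b P P]
bPPbbPn ⇒ bfPbbPn   [P → f]
bfPbbPn ⇒ bfSbbPn   [P → S]
bfSbbPn ⇒ bffbbbPn   [S → f b]
bffbbbPn ⇒ bffbbbSn   [P → S]
bffbbbSn ⇒ bffbbbfbn   [S → f b]

S⇒MPn⇒MbPn⇒MbbPn⇒bPPbbPn⇒bfPbbPn⇒bfSbbPn⇒bffbbbPn⇒bffbbbSn⇒bffbbbfbn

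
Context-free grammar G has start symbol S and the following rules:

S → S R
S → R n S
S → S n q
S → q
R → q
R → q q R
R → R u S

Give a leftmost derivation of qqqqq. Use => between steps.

S => SR   [S → S R]
SR => SRR   [S → S R]
SRR => SRRR   [S → S R]
SRRR => SRRRR   [S → S R]
SRRRR => qRRRR   [S → q]
qRRRR => qqRRR   [R → q]
qqRRR => qqqRR   [R → q]
qqqRR => qqqqR   [R → q]
qqqqR => qqqqq   [R → q]

S=>SR=>SRR=>SRRR=>SRRRR=>qRRRR=>qqRRR=>qqqRR=>qqqqR=>qqqqq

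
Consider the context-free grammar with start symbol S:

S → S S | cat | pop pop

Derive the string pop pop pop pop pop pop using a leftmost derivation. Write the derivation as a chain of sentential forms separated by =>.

S => S S => S S S => pop pop S S => pop pop pop pop S => pop pop pop pop pop pop

S => S S   [S → S S]
S S => S S S   [S → S S]
S S S => pop pop S S   [S → pop pop]
pop pop S S => pop pop pop pop S   [S → pop pop]
pop pop pop pop S => pop pop pop pop pop pop   [S → pop pop]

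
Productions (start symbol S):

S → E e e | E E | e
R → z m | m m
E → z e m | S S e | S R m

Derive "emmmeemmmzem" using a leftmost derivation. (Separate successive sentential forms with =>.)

S => EE => SRmE => EeeRmE => SRmeeRmE => eRmeeRmE => emmmeeRmE => emmmeemmmE => emmmeemmmzem

S => EE   [S → E E]
EE => SRmE   [E → S R m]
SRmE => EeeRmE   [S → E e e]
EeeRmE => SRmeeRmE   [E → S R m]
SRmeeRmE => eRmeeRmE   [S → e]
eRmeeRmE => emmmeeRmE   [R → m m]
emmmeeRmE => emmmeemmmE   [R → m m]
emmmeemmmE => emmmeemmmzem   [E → z e m]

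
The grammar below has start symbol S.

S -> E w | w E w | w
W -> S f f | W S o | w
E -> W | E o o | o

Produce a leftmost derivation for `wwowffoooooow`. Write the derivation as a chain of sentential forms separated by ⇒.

S ⇒ wEw ⇒ wEoow ⇒ wEoooow ⇒ wEoooooow ⇒ wWoooooow ⇒ wSffoooooow ⇒ wwEwffoooooow ⇒ wwowffoooooow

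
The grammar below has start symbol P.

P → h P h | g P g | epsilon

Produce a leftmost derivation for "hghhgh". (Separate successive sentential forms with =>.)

P => hPh   [P → h P h]
hPh => hgPgh   [P → g P g]
hgPgh => hghPhgh   [P → h P h]
hghPhgh => hghhgh   [P → epsilon]

P=>hPh=>hgPgh=>hghPhgh=>hghhgh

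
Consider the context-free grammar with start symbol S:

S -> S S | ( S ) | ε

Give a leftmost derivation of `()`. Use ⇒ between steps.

S ⇒ SS   [S -> S S]
SS ⇒ SSS   [S -> S S]
SSS ⇒ SSSS   [S -> S S]
SSSS ⇒ SSSSS   [S -> S S]
SSSSS ⇒ SSSSSS   [S -> S S]
SSSSSS ⇒ (S)SSSSS   [S -> ( S )]
(S)SSSSS ⇒ ()SSSSS   [S -> ε]
()SSSSS ⇒ ()SSSS   [S -> ε]
()SSSS ⇒ ()SSS   [S -> ε]
()SSS ⇒ ()SS   [S -> ε]
()SS ⇒ ()S   [S -> ε]
()S ⇒ ()   [S -> ε]

S⇒SS⇒SSS⇒SSSS⇒SSSSS⇒SSSSSS⇒(S)SSSSS⇒()SSSSS⇒()SSSS⇒()SSS⇒()SS⇒()S⇒()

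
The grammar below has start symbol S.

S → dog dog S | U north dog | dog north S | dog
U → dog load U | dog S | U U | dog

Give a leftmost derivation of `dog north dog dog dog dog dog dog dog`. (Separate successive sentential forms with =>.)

S => dog north S => dog north dog dog S => dog north dog dog dog dog S => dog north dog dog dog dog dog dog S => dog north dog dog dog dog dog dog dog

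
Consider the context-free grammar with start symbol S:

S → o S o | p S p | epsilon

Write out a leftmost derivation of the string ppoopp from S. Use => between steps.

S => pSp => ppSpp => ppoSopp => ppoopp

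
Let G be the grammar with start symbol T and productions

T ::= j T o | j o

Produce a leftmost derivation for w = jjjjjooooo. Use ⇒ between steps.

T ⇒ jTo ⇒ jjToo ⇒ jjjTooo ⇒ jjjjToooo ⇒ jjjjjooooo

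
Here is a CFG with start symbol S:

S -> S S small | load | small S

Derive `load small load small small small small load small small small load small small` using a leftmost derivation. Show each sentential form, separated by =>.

S => S S small   [S -> S S small]
S S small => load S small   [S -> load]
load S small => load small S small   [S -> small S]
load small S small => load small S S small small   [S -> S S small]
load small S S small small => load small S S small S small small   [S -> S S small]
load small S S small S small small => load small load S small S small small   [S -> load]
load small load S small S small small => load small load small S small S small small   [S -> small S]
load small load small S small S small small => load small load small small S small S small small   [S -> small S]
load small load small small S small S small small => load small load small small small S small S small small   [S -> small S]
load small load small small small S small S small small => load small load small small small small S small S small small   [S -> small S]
load small load small small small small S small S small small => load small load small small small small load small S small small   [S -> load]
load small load small small small small load small S small small => load small load small small small small load small small S small small   [S -> small S]
load small load small small small small load small small S small small => load small load small small small small load small small small S small small   [S -> small S]
load small load small small small small load small small small S small small => load small load small small small small load small small small load small small   [S -> load]

S => S S small => load S small => load small S small => load small S S small small => load small S S small S small small => load small load S small S small small => load small load small S small S small small => load small load small small S small S small small => load small load small small small S small S small small => load small load small small small small S small S small small => load small load small small small small load small S small small => load small load small small small small load small small S small small => load small load small small small small load small small small S small small => load small load small small small small load small small small load small small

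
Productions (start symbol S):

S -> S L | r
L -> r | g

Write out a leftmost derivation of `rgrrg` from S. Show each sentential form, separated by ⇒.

S ⇒ SL ⇒ SLL ⇒ SLLL ⇒ SLLLL ⇒ rLLLL ⇒ rgLLL ⇒ rgrLL ⇒ rgrrL ⇒ rgrrg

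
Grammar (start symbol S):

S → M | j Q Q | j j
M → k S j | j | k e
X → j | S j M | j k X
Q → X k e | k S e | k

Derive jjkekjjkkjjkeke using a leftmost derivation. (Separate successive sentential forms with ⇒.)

S ⇒ jQQ   [S → j Q Q]
jQQ ⇒ jXkeQ   [Q → X k e]
jXkeQ ⇒ jjkeQ   [X → j]
jjkeQ ⇒ jjkekSe   [Q → k S e]
jjkekSe ⇒ jjkekjQQe   [S → j Q Q]
jjkekjQQe ⇒ jjkekjXkeQe   [Q → X k e]
jjkekjXkeQe ⇒ jjkekjSjMkeQe   [X → S j M]
jjkekjSjMkeQe ⇒ jjkekjjQQjMkeQe   [S → j Q Q]
jjkekjjQQjMkeQe ⇒ jjkekjjkQjMkeQe   [Q → k]
jjkekjjkQjMkeQe ⇒ jjkekjjkkjMkeQe   [Q → k]
jjkekjjkkjMkeQe ⇒ jjkekjjkkjjkeQe   [M → j]
jjkekjjkkjjkeQe ⇒ jjkekjjkkjjkeke   [Q → k]

S⇒jQQ⇒jXkeQ⇒jjkeQ⇒jjkekSe⇒jjkekjQQe⇒jjkekjXkeQe⇒jjkekjSjMkeQe⇒jjkekjjQQjMkeQe⇒jjkekjjkQjMkeQe⇒jjkekjjkkjMkeQe⇒jjkekjjkkjjkeQe⇒jjkekjjkkjjkeke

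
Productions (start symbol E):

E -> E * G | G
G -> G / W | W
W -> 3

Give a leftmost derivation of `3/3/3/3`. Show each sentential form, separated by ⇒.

E⇒G⇒G/W⇒G/W/W⇒G/W/W/W⇒W/W/W/W⇒3/W/W/W⇒3/3/W/W⇒3/3/3/W⇒3/3/3/3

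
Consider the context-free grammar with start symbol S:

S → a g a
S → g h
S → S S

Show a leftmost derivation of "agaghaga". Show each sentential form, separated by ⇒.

S⇒SS⇒agaS⇒agaSS⇒agaghS⇒agaghaga

S ⇒ SS   [S → S S]
SS ⇒ agaS   [S → a g a]
agaS ⇒ agaSS   [S → S S]
agaSS ⇒ agaghS   [S → g h]
agaghS ⇒ agaghaga   [S → a g a]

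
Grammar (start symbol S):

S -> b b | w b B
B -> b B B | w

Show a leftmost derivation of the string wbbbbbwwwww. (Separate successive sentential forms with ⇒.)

S ⇒ wbB ⇒ wbbBB ⇒ wbbbBBB ⇒ wbbbbBBBB ⇒ wbbbbbBBBBB ⇒ wbbbbbwBBBB ⇒ wbbbbbwwBBB ⇒ wbbbbbwwwBB ⇒ wbbbbbwwwwB ⇒ wbbbbbwwwww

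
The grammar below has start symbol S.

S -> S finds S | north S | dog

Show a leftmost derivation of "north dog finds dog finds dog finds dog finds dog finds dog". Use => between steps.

S => S finds S => S finds S finds S => north S finds S finds S => north dog finds S finds S => north dog finds dog finds S => north dog finds dog finds S finds S => north dog finds dog finds S finds S finds S => north dog finds dog finds S finds S finds S finds S => north dog finds dog finds dog finds S finds S finds S => north dog finds dog finds dog finds dog finds S finds S => north dog finds dog finds dog finds dog finds dog finds S => north dog finds dog finds dog finds dog finds dog finds dog

S => S finds S   [S -> S finds S]
S finds S => S finds S finds S   [S -> S finds S]
S finds S finds S => north S finds S finds S   [S -> north S]
north S finds S finds S => north dog finds S finds S   [S -> dog]
north dog finds S finds S => north dog finds dog finds S   [S -> dog]
north dog finds dog finds S => north dog finds dog finds S finds S   [S -> S finds S]
north dog finds dog finds S finds S => north dog finds dog finds S finds S finds S   [S -> S finds S]
north dog finds dog finds S finds S finds S => north dog finds dog finds S finds S finds S finds S   [S -> S finds S]
north dog finds dog finds S finds S finds S finds S => north dog finds dog finds dog finds S finds S finds S   [S -> dog]
north dog finds dog finds dog finds S finds S finds S => north dog finds dog finds dog finds dog finds S finds S   [S -> dog]
north dog finds dog finds dog finds dog finds S finds S => north dog finds dog finds dog finds dog finds dog finds S   [S -> dog]
north dog finds dog finds dog finds dog finds dog finds S => north dog finds dog finds dog finds dog finds dog finds dog   [S -> dog]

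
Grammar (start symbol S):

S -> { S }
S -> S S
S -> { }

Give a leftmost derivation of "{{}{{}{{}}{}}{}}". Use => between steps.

S => {S} => {SS} => {SSS} => {{}SS} => {{}{S}S} => {{}{SS}S} => {{}{{}S}S} => {{}{{}SS}S} => {{}{{}{S}S}S} => {{}{{}{{}}S}S} => {{}{{}{{}}{}}S} => {{}{{}{{}}{}}{}}

S => {S}   [S -> { S }]
{S} => {SS}   [S -> S S]
{SS} => {SSS}   [S -> S S]
{SSS} => {{}SS}   [S -> { }]
{{}SS} => {{}{S}S}   [S -> { S }]
{{}{S}S} => {{}{SS}S}   [S -> S S]
{{}{SS}S} => {{}{{}S}S}   [S -> { }]
{{}{{}S}S} => {{}{{}SS}S}   [S -> S S]
{{}{{}SS}S} => {{}{{}{S}S}S}   [S -> { S }]
{{}{{}{S}S}S} => {{}{{}{{}}S}S}   [S -> { }]
{{}{{}{{}}S}S} => {{}{{}{{}}{}}S}   [S -> { }]
{{}{{}{{}}{}}S} => {{}{{}{{}}{}}{}}   [S -> { }]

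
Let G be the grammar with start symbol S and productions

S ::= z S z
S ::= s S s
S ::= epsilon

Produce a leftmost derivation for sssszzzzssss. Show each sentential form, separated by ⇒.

S ⇒ sSs ⇒ ssSss ⇒ sssSsss ⇒ ssssSssss ⇒ sssszSzssss ⇒ sssszzSzzssss ⇒ sssszzzzssss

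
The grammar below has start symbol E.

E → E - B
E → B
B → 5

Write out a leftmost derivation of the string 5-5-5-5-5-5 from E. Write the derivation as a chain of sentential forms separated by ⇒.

E ⇒ E-B ⇒ E-B-B ⇒ E-B-B-B ⇒ E-B-B-B-B ⇒ E-B-B-B-B-B ⇒ B-B-B-B-B-B ⇒ 5-B-B-B-B-B ⇒ 5-5-B-B-B-B ⇒ 5-5-5-B-B-B ⇒ 5-5-5-5-B-B ⇒ 5-5-5-5-5-B ⇒ 5-5-5-5-5-5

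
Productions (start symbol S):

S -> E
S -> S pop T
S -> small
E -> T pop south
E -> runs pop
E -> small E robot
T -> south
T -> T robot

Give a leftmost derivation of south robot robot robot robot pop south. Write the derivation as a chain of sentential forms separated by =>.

S => E => T pop south => T robot pop south => T robot robot pop south => T robot robot robot pop south => T robot robot robot robot pop south => south robot robot robot robot pop south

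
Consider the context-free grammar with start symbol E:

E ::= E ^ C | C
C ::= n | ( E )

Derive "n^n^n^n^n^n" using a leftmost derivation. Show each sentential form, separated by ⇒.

E ⇒ E^C ⇒ E^C^C ⇒ E^C^C^C ⇒ E^C^C^C^C ⇒ E^C^C^C^C^C ⇒ C^C^C^C^C^C ⇒ n^C^C^C^C^C ⇒ n^n^C^C^C^C ⇒ n^n^n^C^C^C ⇒ n^n^n^n^C^C ⇒ n^n^n^n^n^C ⇒ n^n^n^n^n^n

E ⇒ E^C   [E ::= E ^ C]
E^C ⇒ E^C^C   [E ::= E ^ C]
E^C^C ⇒ E^C^C^C   [E ::= E ^ C]
E^C^C^C ⇒ E^C^C^C^C   [E ::= E ^ C]
E^C^C^C^C ⇒ E^C^C^C^C^C   [E ::= E ^ C]
E^C^C^C^C^C ⇒ C^C^C^C^C^C   [E ::= C]
C^C^C^C^C^C ⇒ n^C^C^C^C^C   [C ::= n]
n^C^C^C^C^C ⇒ n^n^C^C^C^C   [C ::= n]
n^n^C^C^C^C ⇒ n^n^n^C^C^C   [C ::= n]
n^n^n^C^C^C ⇒ n^n^n^n^C^C   [C ::= n]
n^n^n^n^C^C ⇒ n^n^n^n^n^C   [C ::= n]
n^n^n^n^n^C ⇒ n^n^n^n^n^n   [C ::= n]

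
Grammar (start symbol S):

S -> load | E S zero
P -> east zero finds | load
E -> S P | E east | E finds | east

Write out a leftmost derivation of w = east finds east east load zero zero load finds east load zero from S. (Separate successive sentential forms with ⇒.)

S ⇒ E S zero ⇒ E east S zero ⇒ E finds east S zero ⇒ S P finds east S zero ⇒ E S zero P finds east S zero ⇒ E east S zero P finds east S zero ⇒ E finds east S zero P finds east S zero ⇒ east finds east S zero P finds east S zero ⇒ east finds east E S zero zero P finds east S zero ⇒ east finds east east S zero zero P finds east S zero ⇒ east finds east east load zero zero P finds east S zero ⇒ east finds east east load zero zero load finds east S zero ⇒ east finds east east load zero zero load finds east load zero

S ⇒ E S zero   [S -> E S zero]
E S zero ⇒ E east S zero   [E -> E east]
E east S zero ⇒ E finds east S zero   [E -> E finds]
E finds east S zero ⇒ S P finds east S zero   [E -> S P]
S P finds east S zero ⇒ E S zero P finds east S zero   [S -> E S zero]
E S zero P finds east S zero ⇒ E east S zero P finds east S zero   [E -> E east]
E east S zero P finds east S zero ⇒ E finds east S zero P finds east S zero   [E -> E finds]
E finds east S zero P finds east S zero ⇒ east finds east S zero P finds east S zero   [E -> east]
east finds east S zero P finds east S zero ⇒ east finds east E S zero zero P finds east S zero   [S -> E S zero]
east finds east E S zero zero P finds east S zero ⇒ east finds east east S zero zero P finds east S zero   [E -> east]
east finds east east S zero zero P finds east S zero ⇒ east finds east east load zero zero P finds east S zero   [S -> load]
east finds east east load zero zero P finds east S zero ⇒ east finds east east load zero zero load finds east S zero   [P -> load]
east finds east east load zero zero load finds east S zero ⇒ east finds east east load zero zero load finds east load zero   [S -> load]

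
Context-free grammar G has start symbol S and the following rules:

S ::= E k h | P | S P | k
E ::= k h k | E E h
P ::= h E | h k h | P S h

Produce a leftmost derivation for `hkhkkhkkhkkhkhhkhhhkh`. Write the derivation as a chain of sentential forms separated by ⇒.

S ⇒ SP ⇒ PP ⇒ PShP ⇒ hEShP ⇒ hkhkShP ⇒ hkhkEkhhP ⇒ hkhkEEhkhhP ⇒ hkhkkhkEhkhhP ⇒ hkhkkhkEEhhkhhP ⇒ hkhkkhkkhkEhhkhhP ⇒ hkhkkhkkhkkhkhhkhhP ⇒ hkhkkhkkhkkhkhhkhhhkh

S ⇒ SP   [S ::= S P]
SP ⇒ PP   [S ::= P]
PP ⇒ PShP   [P ::= P S h]
PShP ⇒ hEShP   [P ::= h E]
hEShP ⇒ hkhkShP   [E ::= k h k]
hkhkShP ⇒ hkhkEkhhP   [S ::= E k h]
hkhkEkhhP ⇒ hkhkEEhkhhP   [E ::= E E h]
hkhkEEhkhhP ⇒ hkhkkhkEhkhhP   [E ::= k h k]
hkhkkhkEhkhhP ⇒ hkhkkhkEEhhkhhP   [E ::= E E h]
hkhkkhkEEhhkhhP ⇒ hkhkkhkkhkEhhkhhP   [E ::= k h k]
hkhkkhkkhkEhhkhhP ⇒ hkhkkhkkhkkhkhhkhhP   [E ::= k h k]
hkhkkhkkhkkhkhhkhhP ⇒ hkhkkhkkhkkhkhhkhhhkh   [P ::= h k h]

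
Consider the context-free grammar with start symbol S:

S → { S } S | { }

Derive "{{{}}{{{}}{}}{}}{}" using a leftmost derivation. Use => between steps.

S => {S}S   [S → { S } S]
{S}S => {{S}S}S   [S → { S } S]
{{S}S}S => {{{}}S}S   [S → { }]
{{{}}S}S => {{{}}{S}S}S   [S → { S } S]
{{{}}{S}S}S => {{{}}{{S}S}S}S   [S → { S } S]
{{{}}{{S}S}S}S => {{{}}{{{}}S}S}S   [S → { }]
{{{}}{{{}}S}S}S => {{{}}{{{}}{}}S}S   [S → { }]
{{{}}{{{}}{}}S}S => {{{}}{{{}}{}}{}}S   [S → { }]
{{{}}{{{}}{}}{}}S => {{{}}{{{}}{}}{}}{}   [S → { }]

S=>{S}S=>{{S}S}S=>{{{}}S}S=>{{{}}{S}S}S=>{{{}}{{S}S}S}S=>{{{}}{{{}}S}S}S=>{{{}}{{{}}{}}S}S=>{{{}}{{{}}{}}{}}S=>{{{}}{{{}}{}}{}}{}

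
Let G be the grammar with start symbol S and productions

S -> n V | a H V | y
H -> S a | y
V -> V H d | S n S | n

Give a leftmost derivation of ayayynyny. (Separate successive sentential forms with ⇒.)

S ⇒ aHV   [S -> a H V]
aHV ⇒ ayV   [H -> y]
ayV ⇒ aySnS   [V -> S n S]
aySnS ⇒ ayaHVnS   [S -> a H V]
ayaHVnS ⇒ ayayVnS   [H -> y]
ayayVnS ⇒ ayaySnSnS   [V -> S n S]
ayaySnSnS ⇒ ayayynSnS   [S -> y]
ayayynSnS ⇒ ayayynynS   [S -> y]
ayayynynS ⇒ ayayynyny   [S -> y]

S ⇒ aHV ⇒ ayV ⇒ aySnS ⇒ ayaHVnS ⇒ ayayVnS ⇒ ayaySnSnS ⇒ ayayynSnS ⇒ ayayynynS ⇒ ayayynyny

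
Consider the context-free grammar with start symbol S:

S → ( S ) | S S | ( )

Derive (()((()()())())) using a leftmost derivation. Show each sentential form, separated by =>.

S=>(S)=>(SS)=>(()S)=>(()(S))=>(()(SS))=>(()((S)S))=>(()((SS)S))=>(()((()S)S))=>(()((()SS)S))=>(()((()()S)S))=>(()((()()())S))=>(()((()()())()))

S => (S)   [S → ( S )]
(S) => (SS)   [S → S S]
(SS) => (()S)   [S → ( )]
(()S) => (()(S))   [S → ( S )]
(()(S)) => (()(SS))   [S → S S]
(()(SS)) => (()((S)S))   [S → ( S )]
(()((S)S)) => (()((SS)S))   [S → S S]
(()((SS)S)) => (()((()S)S))   [S → ( )]
(()((()S)S)) => (()((()SS)S))   [S → S S]
(()((()SS)S)) => (()((()()S)S))   [S → ( )]
(()((()()S)S)) => (()((()()())S))   [S → ( )]
(()((()()())S)) => (()((()()())()))   [S → ( )]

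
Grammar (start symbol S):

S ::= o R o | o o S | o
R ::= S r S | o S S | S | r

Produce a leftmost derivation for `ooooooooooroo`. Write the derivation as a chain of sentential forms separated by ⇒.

S ⇒ oRo   [S ::= o R o]
oRo ⇒ oSrSo   [R ::= S r S]
oSrSo ⇒ ooRorSo   [S ::= o R o]
ooRorSo ⇒ oooSSorSo   [R ::= o S S]
oooSSorSo ⇒ oooooSSorSo   [S ::= o o S]
oooooSSorSo ⇒ ooooooSorSo   [S ::= o]
ooooooSorSo ⇒ ooooooooSorSo   [S ::= o o S]
ooooooooSorSo ⇒ oooooooooorSo   [S ::= o]
oooooooooorSo ⇒ ooooooooooroo   [S ::= o]

S ⇒ oRo ⇒ oSrSo ⇒ ooRorSo ⇒ oooSSorSo ⇒ oooooSSorSo ⇒ ooooooSorSo ⇒ ooooooooSorSo ⇒ oooooooooorSo ⇒ ooooooooooroo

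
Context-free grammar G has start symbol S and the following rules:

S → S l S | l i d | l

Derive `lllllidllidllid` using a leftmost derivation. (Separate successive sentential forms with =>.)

S=>SlS=>SlSlS=>llSlS=>llSlSlS=>llSlSlSlS=>llllSlSlS=>lllllidlSlS=>lllllidllidlS=>lllllidllidllid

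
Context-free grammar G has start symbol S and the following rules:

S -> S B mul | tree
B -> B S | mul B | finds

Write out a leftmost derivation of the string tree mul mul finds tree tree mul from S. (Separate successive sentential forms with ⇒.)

S ⇒ S B mul ⇒ tree B mul ⇒ tree mul B mul ⇒ tree mul B S mul ⇒ tree mul B S S mul ⇒ tree mul mul B S S mul ⇒ tree mul mul finds S S mul ⇒ tree mul mul finds tree S mul ⇒ tree mul mul finds tree tree mul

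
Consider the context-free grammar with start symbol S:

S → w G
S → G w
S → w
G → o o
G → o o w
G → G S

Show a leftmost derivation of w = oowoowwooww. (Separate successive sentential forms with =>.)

S => Gw => GSw => oowSw => oowGww => oowGSww => oowoowSww => oowoowwGww => oowoowwooww

S => Gw   [S → G w]
Gw => GSw   [G → G S]
GSw => oowSw   [G → o o w]
oowSw => oowGww   [S → G w]
oowGww => oowGSww   [G → G S]
oowGSww => oowoowSww   [G → o o w]
oowoowSww => oowoowwGww   [S → w G]
oowoowwGww => oowoowwooww   [G → o o]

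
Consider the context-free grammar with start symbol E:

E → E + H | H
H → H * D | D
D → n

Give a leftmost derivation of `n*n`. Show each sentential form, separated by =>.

E => H => H*D => D*D => n*D => n*n

E => H   [E → H]
H => H*D   [H → H * D]
H*D => D*D   [H → D]
D*D => n*D   [D → n]
n*D => n*n   [D → n]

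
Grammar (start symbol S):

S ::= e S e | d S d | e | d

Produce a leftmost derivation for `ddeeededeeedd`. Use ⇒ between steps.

S⇒dSd⇒ddSdd⇒ddeSedd⇒ddeeSeedd⇒ddeeeSeeedd⇒ddeeedSdeeedd⇒ddeeededeeedd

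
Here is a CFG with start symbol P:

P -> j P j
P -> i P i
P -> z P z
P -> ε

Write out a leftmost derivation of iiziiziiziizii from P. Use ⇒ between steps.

P ⇒ iPi ⇒ iiPii ⇒ iizPzii ⇒ iiziPizii ⇒ iiziiPiizii ⇒ iiziizPziizii ⇒ iiziiziPiziizii ⇒ iiziiziiziizii

P ⇒ iPi   [P -> i P i]
iPi ⇒ iiPii   [P -> i P i]
iiPii ⇒ iizPzii   [P -> z P z]
iizPzii ⇒ iiziPizii   [P -> i P i]
iiziPizii ⇒ iiziiPiizii   [P -> i P i]
iiziiPiizii ⇒ iiziizPziizii   [P -> z P z]
iiziizPziizii ⇒ iiziiziPiziizii   [P -> i P i]
iiziiziPiziizii ⇒ iiziiziiziizii   [P -> ε]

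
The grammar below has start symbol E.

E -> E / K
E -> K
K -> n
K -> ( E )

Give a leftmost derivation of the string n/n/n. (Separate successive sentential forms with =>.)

E => E/K => E/K/K => K/K/K => n/K/K => n/n/K => n/n/n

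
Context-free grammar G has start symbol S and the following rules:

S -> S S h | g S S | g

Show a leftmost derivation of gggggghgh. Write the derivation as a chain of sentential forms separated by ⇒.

S ⇒ gSS ⇒ ggS ⇒ ggSSh ⇒ ggSShSh ⇒ gggShSh ⇒ ggggSShSh ⇒ gggggShSh ⇒ gggggghSh ⇒ gggggghgh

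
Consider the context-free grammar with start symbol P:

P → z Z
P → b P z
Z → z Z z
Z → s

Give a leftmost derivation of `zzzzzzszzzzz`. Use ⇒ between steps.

P ⇒ zZ   [P → z Z]
zZ ⇒ zzZz   [Z → z Z z]
zzZz ⇒ zzzZzz   [Z → z Z z]
zzzZzz ⇒ zzzzZzzz   [Z → z Z z]
zzzzZzzz ⇒ zzzzzZzzzz   [Z → z Z z]
zzzzzZzzzz ⇒ zzzzzzZzzzzz   [Z → z Z z]
zzzzzzZzzzzz ⇒ zzzzzzszzzzz   [Z → s]

P⇒zZ⇒zzZz⇒zzzZzz⇒zzzzZzzz⇒zzzzzZzzzz⇒zzzzzzZzzzzz⇒zzzzzzszzzzz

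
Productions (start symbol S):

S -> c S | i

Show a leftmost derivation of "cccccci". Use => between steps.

S => cS   [S -> c S]
cS => ccS   [S -> c S]
ccS => cccS   [S -> c S]
cccS => ccccS   [S -> c S]
ccccS => cccccS   [S -> c S]
cccccS => ccccccS   [S -> c S]
ccccccS => cccccci   [S -> i]

S => cS => ccS => cccS => ccccS => cccccS => ccccccS => cccccci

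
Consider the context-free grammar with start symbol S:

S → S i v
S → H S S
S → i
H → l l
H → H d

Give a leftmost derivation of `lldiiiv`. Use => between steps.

S => Siv   [S → S i v]
Siv => HSSiv   [S → H S S]
HSSiv => HdSSiv   [H → H d]
HdSSiv => lldSSiv   [H → l l]
lldSSiv => lldiSiv   [S → i]
lldiSiv => lldiiiv   [S → i]

S => Siv => HSSiv => HdSSiv => lldSSiv => lldiSiv => lldiiiv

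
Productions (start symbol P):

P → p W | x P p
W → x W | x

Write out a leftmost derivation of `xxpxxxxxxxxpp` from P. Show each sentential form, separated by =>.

P=>xPp=>xxPpp=>xxpWpp=>xxpxWpp=>xxpxxWpp=>xxpxxxWpp=>xxpxxxxWpp=>xxpxxxxxWpp=>xxpxxxxxxWpp=>xxpxxxxxxxWpp=>xxpxxxxxxxxpp

P => xPp   [P → x P p]
xPp => xxPpp   [P → x P p]
xxPpp => xxpWpp   [P → p W]
xxpWpp => xxpxWpp   [W → x W]
xxpxWpp => xxpxxWpp   [W → x W]
xxpxxWpp => xxpxxxWpp   [W → x W]
xxpxxxWpp => xxpxxxxWpp   [W → x W]
xxpxxxxWpp => xxpxxxxxWpp   [W → x W]
xxpxxxxxWpp => xxpxxxxxxWpp   [W → x W]
xxpxxxxxxWpp => xxpxxxxxxxWpp   [W → x W]
xxpxxxxxxxWpp => xxpxxxxxxxxpp   [W → x]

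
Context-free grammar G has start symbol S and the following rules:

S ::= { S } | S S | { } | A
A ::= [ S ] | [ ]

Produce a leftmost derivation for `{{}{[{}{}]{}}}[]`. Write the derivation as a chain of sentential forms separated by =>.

S => SS => {S}S => {SS}S => {{}S}S => {{}{S}}S => {{}{SS}}S => {{}{AS}}S => {{}{[S]S}}S => {{}{[SS]S}}S => {{}{[{}S]S}}S => {{}{[{}{}]S}}S => {{}{[{}{}]{}}}S => {{}{[{}{}]{}}}A => {{}{[{}{}]{}}}[]

S => SS   [S ::= S S]
SS => {S}S   [S ::= { S }]
{S}S => {SS}S   [S ::= S S]
{SS}S => {{}S}S   [S ::= { }]
{{}S}S => {{}{S}}S   [S ::= { S }]
{{}{S}}S => {{}{SS}}S   [S ::= S S]
{{}{SS}}S => {{}{AS}}S   [S ::= A]
{{}{AS}}S => {{}{[S]S}}S   [A ::= [ S ]]
{{}{[S]S}}S => {{}{[SS]S}}S   [S ::= S S]
{{}{[SS]S}}S => {{}{[{}S]S}}S   [S ::= { }]
{{}{[{}S]S}}S => {{}{[{}{}]S}}S   [S ::= { }]
{{}{[{}{}]S}}S => {{}{[{}{}]{}}}S   [S ::= { }]
{{}{[{}{}]{}}}S => {{}{[{}{}]{}}}A   [S ::= A]
{{}{[{}{}]{}}}A => {{}{[{}{}]{}}}[]   [A ::= [ ]]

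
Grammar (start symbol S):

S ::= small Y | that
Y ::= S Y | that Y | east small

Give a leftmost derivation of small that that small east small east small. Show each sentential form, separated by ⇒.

S ⇒ small Y   [S ::= small Y]
small Y ⇒ small that Y   [Y ::= that Y]
small that Y ⇒ small that that Y   [Y ::= that Y]
small that that Y ⇒ small that that S Y   [Y ::= S Y]
small that that S Y ⇒ small that that small Y Y   [S ::= small Y]
small that that small Y Y ⇒ small that that small east small Y   [Y ::= east small]
small that that small east small Y ⇒ small that that small east small east small   [Y ::= east small]

S ⇒ small Y ⇒ small that Y ⇒ small that that Y ⇒ small that that S Y ⇒ small that that small Y Y ⇒ small that that small east small Y ⇒ small that that small east small east small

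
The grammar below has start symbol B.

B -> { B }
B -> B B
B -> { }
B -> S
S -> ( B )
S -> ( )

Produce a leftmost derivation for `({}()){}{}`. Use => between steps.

B => BB   [B -> B B]
BB => BBB   [B -> B B]
BBB => SBB   [B -> S]
SBB => (B)BB   [S -> ( B )]
(B)BB => (BB)BB   [B -> B B]
(BB)BB => ({}B)BB   [B -> { }]
({}B)BB => ({}S)BB   [B -> S]
({}S)BB => ({}())BB   [S -> ( )]
({}())BB => ({}()){}B   [B -> { }]
({}()){}B => ({}()){}{}   [B -> { }]

B=>BB=>BBB=>SBB=>(B)BB=>(BB)BB=>({}B)BB=>({}S)BB=>({}())BB=>({}()){}B=>({}()){}{}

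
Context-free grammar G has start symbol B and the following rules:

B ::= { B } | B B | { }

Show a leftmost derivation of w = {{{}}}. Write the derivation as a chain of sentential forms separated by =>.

B => {B}   [B ::= { B }]
{B} => {{B}}   [B ::= { B }]
{{B}} => {{{}}}   [B ::= { }]

B=>{B}=>{{B}}=>{{{}}}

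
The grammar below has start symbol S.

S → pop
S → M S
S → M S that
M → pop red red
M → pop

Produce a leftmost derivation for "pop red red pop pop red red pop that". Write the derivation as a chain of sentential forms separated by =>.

S => M S that => pop red red S that => pop red red M S that => pop red red pop S that => pop red red pop M S that => pop red red pop pop red red S that => pop red red pop pop red red pop that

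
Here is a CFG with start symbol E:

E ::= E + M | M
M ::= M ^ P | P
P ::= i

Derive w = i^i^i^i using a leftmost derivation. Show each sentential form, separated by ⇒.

E⇒M⇒M^P⇒M^P^P⇒M^P^P^P⇒P^P^P^P⇒i^P^P^P⇒i^i^P^P⇒i^i^i^P⇒i^i^i^i

E ⇒ M   [E ::= M]
M ⇒ M^P   [M ::= M ^ P]
M^P ⇒ M^P^P   [M ::= M ^ P]
M^P^P ⇒ M^P^P^P   [M ::= M ^ P]
M^P^P^P ⇒ P^P^P^P   [M ::= P]
P^P^P^P ⇒ i^P^P^P   [P ::= i]
i^P^P^P ⇒ i^i^P^P   [P ::= i]
i^i^P^P ⇒ i^i^i^P   [P ::= i]
i^i^i^P ⇒ i^i^i^i   [P ::= i]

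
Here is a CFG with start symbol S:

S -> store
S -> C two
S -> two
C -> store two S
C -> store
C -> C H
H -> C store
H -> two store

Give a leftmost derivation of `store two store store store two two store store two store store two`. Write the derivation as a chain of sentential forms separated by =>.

S => C two => C H two => C H H two => store two S H H two => store two C two H H two => store two C H two H H two => store two store H two H H two => store two store C store two H H two => store two store store store two H H two => store two store store store two two store H two => store two store store store two two store C store two => store two store store store two two store C H store two => store two store store store two two store store H store two => store two store store store two two store store two store store two

S => C two   [S -> C two]
C two => C H two   [C -> C H]
C H two => C H H two   [C -> C H]
C H H two => store two S H H two   [C -> store two S]
store two S H H two => store two C two H H two   [S -> C two]
store two C two H H two => store two C H two H H two   [C -> C H]
store two C H two H H two => store two store H two H H two   [C -> store]
store two store H two H H two => store two store C store two H H two   [H -> C store]
store two store C store two H H two => store two store store store two H H two   [C -> store]
store two store store store two H H two => store two store store store two two store H two   [H -> two store]
store two store store store two two store H two => store two store store store two two store C store two   [H -> C store]
store two store store store two two store C store two => store two store store store two two store C H store two   [C -> C H]
store two store store store two two store C H store two => store two store store store two two store store H store two   [C -> store]
store two store store store two two store store H store two => store two store store store two two store store two store store two   [H -> two store]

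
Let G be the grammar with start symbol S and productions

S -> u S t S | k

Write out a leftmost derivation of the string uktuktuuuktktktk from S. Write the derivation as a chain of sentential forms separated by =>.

S => uStS => uktS => uktuStS => uktuktS => uktuktuStS => uktuktuuStStS => uktuktuuuStStStS => uktuktuuuktStStS => uktuktuuuktktStS => uktuktuuuktktktS => uktuktuuuktktktk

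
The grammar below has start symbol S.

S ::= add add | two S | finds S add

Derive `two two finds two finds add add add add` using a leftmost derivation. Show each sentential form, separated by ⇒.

S ⇒ two S ⇒ two two S ⇒ two two finds S add ⇒ two two finds two S add ⇒ two two finds two finds S add add ⇒ two two finds two finds add add add add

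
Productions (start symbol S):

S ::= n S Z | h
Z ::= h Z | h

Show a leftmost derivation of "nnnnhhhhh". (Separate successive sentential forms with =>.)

S => nSZ   [S ::= n S Z]
nSZ => nnSZZ   [S ::= n S Z]
nnSZZ => nnnSZZZ   [S ::= n S Z]
nnnSZZZ => nnnnSZZZZ   [S ::= n S Z]
nnnnSZZZZ => nnnnhZZZZ   [S ::= h]
nnnnhZZZZ => nnnnhhZZZ   [Z ::= h]
nnnnhhZZZ => nnnnhhhZZ   [Z ::= h]
nnnnhhhZZ => nnnnhhhhZ   [Z ::= h]
nnnnhhhhZ => nnnnhhhhh   [Z ::= h]

S=>nSZ=>nnSZZ=>nnnSZZZ=>nnnnSZZZZ=>nnnnhZZZZ=>nnnnhhZZZ=>nnnnhhhZZ=>nnnnhhhhZ=>nnnnhhhhh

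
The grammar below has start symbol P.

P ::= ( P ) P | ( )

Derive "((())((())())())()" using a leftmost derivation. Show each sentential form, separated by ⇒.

P ⇒ (P)P   [P ::= ( P ) P]
(P)P ⇒ ((P)P)P   [P ::= ( P ) P]
((P)P)P ⇒ ((())P)P   [P ::= ( )]
((())P)P ⇒ ((())(P)P)P   [P ::= ( P ) P]
((())(P)P)P ⇒ ((())((P)P)P)P   [P ::= ( P ) P]
((())((P)P)P)P ⇒ ((())((())P)P)P   [P ::= ( )]
((())((())P)P)P ⇒ ((())((())())P)P   [P ::= ( )]
((())((())())P)P ⇒ ((())((())())())P   [P ::= ( )]
((())((())())())P ⇒ ((())((())())())()   [P ::= ( )]

P⇒(P)P⇒((P)P)P⇒((())P)P⇒((())(P)P)P⇒((())((P)P)P)P⇒((())((())P)P)P⇒((())((())())P)P⇒((())((())())())P⇒((())((())())())()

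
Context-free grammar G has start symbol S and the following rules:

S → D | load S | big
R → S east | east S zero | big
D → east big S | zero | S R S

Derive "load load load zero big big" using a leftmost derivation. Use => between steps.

S => D => S R S => load S R S => load load S R S => load load load S R S => load load load D R S => load load load zero R S => load load load zero big S => load load load zero big big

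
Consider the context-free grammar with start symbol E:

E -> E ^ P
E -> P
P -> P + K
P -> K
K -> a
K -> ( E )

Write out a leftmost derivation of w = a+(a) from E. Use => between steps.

E=>P=>P+K=>K+K=>a+K=>a+(E)=>a+(P)=>a+(K)=>a+(a)

E => P   [E -> P]
P => P+K   [P -> P + K]
P+K => K+K   [P -> K]
K+K => a+K   [K -> a]
a+K => a+(E)   [K -> ( E )]
a+(E) => a+(P)   [E -> P]
a+(P) => a+(K)   [P -> K]
a+(K) => a+(a)   [K -> a]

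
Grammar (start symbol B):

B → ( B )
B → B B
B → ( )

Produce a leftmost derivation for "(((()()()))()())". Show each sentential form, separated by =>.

B => (B) => (BB) => (BBB) => ((B)BB) => (((B))BB) => (((BB))BB) => (((BBB))BB) => (((()BB))BB) => (((()()B))BB) => (((()()()))BB) => (((()()()))()B) => (((()()()))()())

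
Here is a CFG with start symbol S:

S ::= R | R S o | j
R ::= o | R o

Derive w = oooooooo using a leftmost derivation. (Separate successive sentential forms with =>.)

S=>RSo=>RoSo=>ooSo=>ooRSoo=>oooSoo=>oooRoo=>oooRooo=>oooRoooo=>oooooooo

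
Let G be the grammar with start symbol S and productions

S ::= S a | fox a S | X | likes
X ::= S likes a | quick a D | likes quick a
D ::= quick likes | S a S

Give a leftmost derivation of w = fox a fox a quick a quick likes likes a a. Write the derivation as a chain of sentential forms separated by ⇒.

S ⇒ fox a S ⇒ fox a fox a S ⇒ fox a fox a S a ⇒ fox a fox a X a ⇒ fox a fox a S likes a a ⇒ fox a fox a X likes a a ⇒ fox a fox a quick a D likes a a ⇒ fox a fox a quick a quick likes likes a a

S ⇒ fox a S   [S ::= fox a S]
fox a S ⇒ fox a fox a S   [S ::= fox a S]
fox a fox a S ⇒ fox a fox a S a   [S ::= S a]
fox a fox a S a ⇒ fox a fox a X a   [S ::= X]
fox a fox a X a ⇒ fox a fox a S likes a a   [X ::= S likes a]
fox a fox a S likes a a ⇒ fox a fox a X likes a a   [S ::= X]
fox a fox a X likes a a ⇒ fox a fox a quick a D likes a a   [X ::= quick a D]
fox a fox a quick a D likes a a ⇒ fox a fox a quick a quick likes likes a a   [D ::= quick likes]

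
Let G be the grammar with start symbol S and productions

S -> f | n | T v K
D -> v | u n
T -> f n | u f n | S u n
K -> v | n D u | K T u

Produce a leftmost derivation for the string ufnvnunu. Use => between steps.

S => TvK   [S -> T v K]
TvK => ufnvK   [T -> u f n]
ufnvK => ufnvnDu   [K -> n D u]
ufnvnDu => ufnvnunu   [D -> u n]

S=>TvK=>ufnvK=>ufnvnDu=>ufnvnunu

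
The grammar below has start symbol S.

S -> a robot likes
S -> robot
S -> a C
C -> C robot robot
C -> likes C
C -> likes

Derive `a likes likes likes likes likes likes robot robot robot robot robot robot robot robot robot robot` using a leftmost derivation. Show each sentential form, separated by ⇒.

S ⇒ a C   [S -> a C]
a C ⇒ a C robot robot   [C -> C robot robot]
a C robot robot ⇒ a likes C robot robot   [C -> likes C]
a likes C robot robot ⇒ a likes likes C robot robot   [C -> likes C]
a likes likes C robot robot ⇒ a likes likes C robot robot robot robot   [C -> C robot robot]
a likes likes C robot robot robot robot ⇒ a likes likes C robot robot robot robot robot robot   [C -> C robot robot]
a likes likes C robot robot robot robot robot robot ⇒ a likes likes likes C robot robot robot robot robot robot   [C -> likes C]
a likes likes likes C robot robot robot robot robot robot ⇒ a likes likes likes likes C robot robot robot robot robot robot   [C -> likes C]
a likes likes likes likes C robot robot robot robot robot robot ⇒ a likes likes likes likes C robot robot robot robot robot robot robot robot   [C -> C robot robot]
a likes likes likes likes C robot robot robot robot robot robot robot robot ⇒ a likes likes likes likes C robot robot robot robot robot robot robot robot robot robot   [C -> C robot robot]
a likes likes likes likes C robot robot robot robot robot robot robot robot robot robot ⇒ a likes likes likes likes likes C robot robot robot robot robot robot robot robot robot robot   [C -> likes C]
a likes likes likes likes likes C robot robot robot robot robot robot robot robot robot robot ⇒ a likes likes likes likes likes likes robot robot robot robot robot robot robot robot robot robot   [C -> likes]

S ⇒ a C ⇒ a C robot robot ⇒ a likes C robot robot ⇒ a likes likes C robot robot ⇒ a likes likes C robot robot robot robot ⇒ a likes likes C robot robot robot robot robot robot ⇒ a likes likes likes C robot robot robot robot robot robot ⇒ a likes likes likes likes C robot robot robot robot robot robot ⇒ a likes likes likes likes C robot robot robot robot robot robot robot robot ⇒ a likes likes likes likes C robot robot robot robot robot robot robot robot robot robot ⇒ a likes likes likes likes likes C robot robot robot robot robot robot robot robot robot robot ⇒ a likes likes likes likes likes likes robot robot robot robot robot robot robot robot robot robot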